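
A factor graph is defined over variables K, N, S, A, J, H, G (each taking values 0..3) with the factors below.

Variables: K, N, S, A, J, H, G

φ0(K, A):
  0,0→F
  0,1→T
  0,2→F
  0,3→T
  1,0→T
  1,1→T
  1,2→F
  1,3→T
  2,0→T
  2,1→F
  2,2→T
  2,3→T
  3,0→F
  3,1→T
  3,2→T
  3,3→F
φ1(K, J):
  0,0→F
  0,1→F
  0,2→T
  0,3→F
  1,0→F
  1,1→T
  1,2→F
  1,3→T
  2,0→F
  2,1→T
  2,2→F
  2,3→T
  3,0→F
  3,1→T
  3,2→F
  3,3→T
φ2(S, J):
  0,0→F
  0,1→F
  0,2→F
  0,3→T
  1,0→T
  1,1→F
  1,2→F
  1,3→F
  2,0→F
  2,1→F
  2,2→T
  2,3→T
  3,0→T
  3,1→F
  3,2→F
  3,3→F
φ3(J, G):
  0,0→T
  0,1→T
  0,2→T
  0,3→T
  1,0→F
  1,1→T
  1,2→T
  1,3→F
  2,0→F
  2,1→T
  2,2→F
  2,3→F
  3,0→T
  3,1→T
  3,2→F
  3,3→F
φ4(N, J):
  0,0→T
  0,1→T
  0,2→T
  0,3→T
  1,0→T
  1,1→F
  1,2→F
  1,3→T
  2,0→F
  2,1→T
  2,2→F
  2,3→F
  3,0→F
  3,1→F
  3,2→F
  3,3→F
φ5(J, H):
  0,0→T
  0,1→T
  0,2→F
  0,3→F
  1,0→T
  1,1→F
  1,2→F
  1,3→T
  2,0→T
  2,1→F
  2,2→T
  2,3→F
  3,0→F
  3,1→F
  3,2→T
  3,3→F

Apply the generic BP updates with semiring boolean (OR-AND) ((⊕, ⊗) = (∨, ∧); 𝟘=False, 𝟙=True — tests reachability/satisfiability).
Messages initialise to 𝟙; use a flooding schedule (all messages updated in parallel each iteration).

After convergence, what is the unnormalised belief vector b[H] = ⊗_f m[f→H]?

b[H] = [T, F, T, F]

init: all messages = 𝟙 over 4 values
r1 m[φ0→K] = [T, T, T, T]
r1 m[φ0→A] = [T, T, T, T]
r1 m[φ1→K] = [T, T, T, T]
r1 m[φ1→J] = [F, T, T, T]
r1 m[φ2→S] = [T, T, T, T]
r1 m[φ2→J] = [T, F, T, T]
r1 m[φ3→J] = [T, T, T, T]
r1 m[φ3→G] = [T, T, T, T]
r1 m[φ4→N] = [T, T, T, F]
r1 m[φ4→J] = [T, T, T, T]
r1 m[φ5→J] = [T, T, T, T]
r1 m[φ5→H] = [T, T, T, T]
r1 m[K→φ0] = [T, T, T, T]
r1 m[K→φ1] = [T, T, T, T]
r1 m[N→φ4] = [T, T, T, T]
r1 m[S→φ2] = [T, T, T, T]
r1 m[A→φ0] = [T, T, T, T]
r1 m[J→φ1] = [T, T, T, T]
r1 m[J→φ2] = [T, T, T, T]
r1 m[J→φ3] = [T, T, T, T]
r1 m[J→φ4] = [T, T, T, T]
r1 m[J→φ5] = [T, T, T, T]
r1 m[H→φ5] = [T, T, T, T]
r1 m[G→φ3] = [T, T, T, T]
r2 m[φ0→K] = [T, T, T, T]
r2 m[φ0→A] = [T, T, T, T]
r2 m[φ1→K] = [T, T, T, T]
r2 m[φ1→J] = [F, T, T, T]
r2 m[φ2→S] = [T, T, T, T]
r2 m[φ2→J] = [T, F, T, T]
r2 m[φ3→J] = [T, T, T, T]
r2 m[φ3→G] = [T, T, T, T]
r2 m[φ4→N] = [T, T, T, F]
r2 m[φ4→J] = [T, T, T, T]
r2 m[φ5→J] = [T, T, T, T]
r2 m[φ5→H] = [T, T, T, T]
r2 m[K→φ0] = [T, T, T, T]
r2 m[K→φ1] = [T, T, T, T]
r2 m[N→φ4] = [T, T, T, T]
r2 m[S→φ2] = [T, T, T, T]
r2 m[A→φ0] = [T, T, T, T]
r2 m[J→φ1] = [T, F, T, T]
r2 m[J→φ2] = [F, T, T, T]
r2 m[J→φ3] = [F, F, T, T]
r2 m[J→φ4] = [F, F, T, T]
r2 m[J→φ5] = [F, F, T, T]
r2 m[H→φ5] = [T, T, T, T]
r2 m[G→φ3] = [T, T, T, T]
r3 m[φ0→K] = [T, T, T, T]
r3 m[φ0→A] = [T, T, T, T]
r3 m[φ1→K] = [T, T, T, T]
r3 m[φ1→J] = [F, T, T, T]
r3 m[φ2→S] = [T, F, T, F]
r3 m[φ2→J] = [T, F, T, T]
r3 m[φ3→J] = [T, T, T, T]
r3 m[φ3→G] = [T, T, F, F]
r3 m[φ4→N] = [T, T, F, F]
r3 m[φ4→J] = [T, T, T, T]
r3 m[φ5→J] = [T, T, T, T]
r3 m[φ5→H] = [T, F, T, F]
r3 m[K→φ0] = [T, T, T, T]
r3 m[K→φ1] = [T, T, T, T]
r3 m[N→φ4] = [T, T, T, T]
r3 m[S→φ2] = [T, T, T, T]
r3 m[A→φ0] = [T, T, T, T]
r3 m[J→φ1] = [T, F, T, T]
r3 m[J→φ2] = [F, T, T, T]
r3 m[J→φ3] = [F, F, T, T]
r3 m[J→φ4] = [F, F, T, T]
r3 m[J→φ5] = [F, F, T, T]
r3 m[H→φ5] = [T, T, T, T]
r3 m[G→φ3] = [T, T, T, T]
r4 m[φ0→K] = [T, T, T, T]
r4 m[φ0→A] = [T, T, T, T]
r4 m[φ1→K] = [T, T, T, T]
r4 m[φ1→J] = [F, T, T, T]
r4 m[φ2→S] = [T, F, T, F]
r4 m[φ2→J] = [T, F, T, T]
r4 m[φ3→J] = [T, T, T, T]
r4 m[φ3→G] = [T, T, F, F]
r4 m[φ4→N] = [T, T, F, F]
r4 m[φ4→J] = [T, T, T, T]
r4 m[φ5→J] = [T, T, T, T]
r4 m[φ5→H] = [T, F, T, F]
r4 m[K→φ0] = [T, T, T, T]
r4 m[K→φ1] = [T, T, T, T]
r4 m[N→φ4] = [T, T, T, T]
r4 m[S→φ2] = [T, T, T, T]
r4 m[A→φ0] = [T, T, T, T]
r4 m[J→φ1] = [T, F, T, T]
r4 m[J→φ2] = [F, T, T, T]
r4 m[J→φ3] = [F, F, T, T]
r4 m[J→φ4] = [F, F, T, T]
r4 m[J→φ5] = [F, F, T, T]
r4 m[H→φ5] = [T, T, T, T]
r4 m[G→φ3] = [T, T, T, T]
fixed point reached at round 4
b[H] = ⊗ incoming = [T, F, T, F]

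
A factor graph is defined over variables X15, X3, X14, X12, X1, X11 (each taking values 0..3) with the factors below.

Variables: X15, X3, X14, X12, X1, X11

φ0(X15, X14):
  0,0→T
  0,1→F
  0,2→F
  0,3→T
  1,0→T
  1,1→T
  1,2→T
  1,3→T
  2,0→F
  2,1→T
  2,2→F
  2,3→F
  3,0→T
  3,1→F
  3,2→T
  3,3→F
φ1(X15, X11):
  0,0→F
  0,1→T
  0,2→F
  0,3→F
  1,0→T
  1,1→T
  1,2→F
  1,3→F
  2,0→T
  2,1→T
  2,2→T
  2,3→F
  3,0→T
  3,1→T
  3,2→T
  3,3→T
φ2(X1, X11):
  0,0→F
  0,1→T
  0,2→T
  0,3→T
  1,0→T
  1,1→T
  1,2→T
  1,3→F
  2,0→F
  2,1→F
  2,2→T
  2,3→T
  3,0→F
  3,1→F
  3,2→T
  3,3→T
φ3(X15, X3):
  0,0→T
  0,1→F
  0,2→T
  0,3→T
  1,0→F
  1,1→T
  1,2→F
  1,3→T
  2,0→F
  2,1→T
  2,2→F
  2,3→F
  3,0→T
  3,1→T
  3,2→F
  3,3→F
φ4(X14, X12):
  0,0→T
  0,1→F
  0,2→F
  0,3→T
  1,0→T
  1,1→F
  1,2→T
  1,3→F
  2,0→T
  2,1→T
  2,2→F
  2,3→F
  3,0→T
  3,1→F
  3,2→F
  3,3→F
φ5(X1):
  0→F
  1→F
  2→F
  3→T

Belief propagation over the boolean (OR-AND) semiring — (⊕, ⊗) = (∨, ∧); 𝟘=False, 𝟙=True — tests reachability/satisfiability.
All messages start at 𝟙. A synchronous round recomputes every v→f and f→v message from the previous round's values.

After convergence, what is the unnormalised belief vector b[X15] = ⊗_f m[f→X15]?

b[X15] = [F, F, T, T]

init: all messages = 𝟙 over 4 values
r1 m[φ0→X15] = [T, T, T, T]
r1 m[φ0→X14] = [T, T, T, T]
r1 m[φ1→X15] = [T, T, T, T]
r1 m[φ1→X11] = [T, T, T, T]
r1 m[φ2→X1] = [T, T, T, T]
r1 m[φ2→X11] = [T, T, T, T]
r1 m[φ3→X15] = [T, T, T, T]
r1 m[φ3→X3] = [T, T, T, T]
r1 m[φ4→X14] = [T, T, T, T]
r1 m[φ4→X12] = [T, T, T, T]
r1 m[φ5→X1] = [F, F, F, T]
r1 m[X15→φ0] = [T, T, T, T]
r1 m[X15→φ1] = [T, T, T, T]
r1 m[X15→φ3] = [T, T, T, T]
r1 m[X3→φ3] = [T, T, T, T]
r1 m[X14→φ0] = [T, T, T, T]
r1 m[X14→φ4] = [T, T, T, T]
r1 m[X12→φ4] = [T, T, T, T]
r1 m[X1→φ2] = [T, T, T, T]
r1 m[X1→φ5] = [T, T, T, T]
r1 m[X11→φ1] = [T, T, T, T]
r1 m[X11→φ2] = [T, T, T, T]
r2 m[φ0→X15] = [T, T, T, T]
r2 m[φ0→X14] = [T, T, T, T]
r2 m[φ1→X15] = [T, T, T, T]
r2 m[φ1→X11] = [T, T, T, T]
r2 m[φ2→X1] = [T, T, T, T]
r2 m[φ2→X11] = [T, T, T, T]
r2 m[φ3→X15] = [T, T, T, T]
r2 m[φ3→X3] = [T, T, T, T]
r2 m[φ4→X14] = [T, T, T, T]
r2 m[φ4→X12] = [T, T, T, T]
r2 m[φ5→X1] = [F, F, F, T]
r2 m[X15→φ0] = [T, T, T, T]
r2 m[X15→φ1] = [T, T, T, T]
r2 m[X15→φ3] = [T, T, T, T]
r2 m[X3→φ3] = [T, T, T, T]
r2 m[X14→φ0] = [T, T, T, T]
r2 m[X14→φ4] = [T, T, T, T]
r2 m[X12→φ4] = [T, T, T, T]
r2 m[X1→φ2] = [F, F, F, T]
r2 m[X1→φ5] = [T, T, T, T]
r2 m[X11→φ1] = [T, T, T, T]
r2 m[X11→φ2] = [T, T, T, T]
r3 m[φ0→X15] = [T, T, T, T]
r3 m[φ0→X14] = [T, T, T, T]
r3 m[φ1→X15] = [T, T, T, T]
r3 m[φ1→X11] = [T, T, T, T]
r3 m[φ2→X1] = [T, T, T, T]
r3 m[φ2→X11] = [F, F, T, T]
r3 m[φ3→X15] = [T, T, T, T]
r3 m[φ3→X3] = [T, T, T, T]
r3 m[φ4→X14] = [T, T, T, T]
r3 m[φ4→X12] = [T, T, T, T]
r3 m[φ5→X1] = [F, F, F, T]
r3 m[X15→φ0] = [T, T, T, T]
r3 m[X15→φ1] = [T, T, T, T]
r3 m[X15→φ3] = [T, T, T, T]
r3 m[X3→φ3] = [T, T, T, T]
r3 m[X14→φ0] = [T, T, T, T]
r3 m[X14→φ4] = [T, T, T, T]
r3 m[X12→φ4] = [T, T, T, T]
r3 m[X1→φ2] = [F, F, F, T]
r3 m[X1→φ5] = [T, T, T, T]
r3 m[X11→φ1] = [T, T, T, T]
r3 m[X11→φ2] = [T, T, T, T]
r4 m[φ0→X15] = [T, T, T, T]
r4 m[φ0→X14] = [T, T, T, T]
r4 m[φ1→X15] = [T, T, T, T]
r4 m[φ1→X11] = [T, T, T, T]
r4 m[φ2→X1] = [T, T, T, T]
r4 m[φ2→X11] = [F, F, T, T]
r4 m[φ3→X15] = [T, T, T, T]
r4 m[φ3→X3] = [T, T, T, T]
r4 m[φ4→X14] = [T, T, T, T]
r4 m[φ4→X12] = [T, T, T, T]
r4 m[φ5→X1] = [F, F, F, T]
r4 m[X15→φ0] = [T, T, T, T]
r4 m[X15→φ1] = [T, T, T, T]
r4 m[X15→φ3] = [T, T, T, T]
r4 m[X3→φ3] = [T, T, T, T]
r4 m[X14→φ0] = [T, T, T, T]
r4 m[X14→φ4] = [T, T, T, T]
r4 m[X12→φ4] = [T, T, T, T]
r4 m[X1→φ2] = [F, F, F, T]
r4 m[X1→φ5] = [T, T, T, T]
r4 m[X11→φ1] = [F, F, T, T]
r4 m[X11→φ2] = [T, T, T, T]
r5 m[φ0→X15] = [T, T, T, T]
r5 m[φ0→X14] = [T, T, T, T]
r5 m[φ1→X15] = [F, F, T, T]
r5 m[φ1→X11] = [T, T, T, T]
r5 m[φ2→X1] = [T, T, T, T]
r5 m[φ2→X11] = [F, F, T, T]
r5 m[φ3→X15] = [T, T, T, T]
r5 m[φ3→X3] = [T, T, T, T]
r5 m[φ4→X14] = [T, T, T, T]
r5 m[φ4→X12] = [T, T, T, T]
r5 m[φ5→X1] = [F, F, F, T]
r5 m[X15→φ0] = [T, T, T, T]
r5 m[X15→φ1] = [T, T, T, T]
r5 m[X15→φ3] = [T, T, T, T]
r5 m[X3→φ3] = [T, T, T, T]
r5 m[X14→φ0] = [T, T, T, T]
r5 m[X14→φ4] = [T, T, T, T]
r5 m[X12→φ4] = [T, T, T, T]
r5 m[X1→φ2] = [F, F, F, T]
r5 m[X1→φ5] = [T, T, T, T]
r5 m[X11→φ1] = [F, F, T, T]
r5 m[X11→φ2] = [T, T, T, T]
r6 m[φ0→X15] = [T, T, T, T]
r6 m[φ0→X14] = [T, T, T, T]
r6 m[φ1→X15] = [F, F, T, T]
r6 m[φ1→X11] = [T, T, T, T]
r6 m[φ2→X1] = [T, T, T, T]
r6 m[φ2→X11] = [F, F, T, T]
r6 m[φ3→X15] = [T, T, T, T]
r6 m[φ3→X3] = [T, T, T, T]
r6 m[φ4→X14] = [T, T, T, T]
r6 m[φ4→X12] = [T, T, T, T]
r6 m[φ5→X1] = [F, F, F, T]
r6 m[X15→φ0] = [F, F, T, T]
r6 m[X15→φ1] = [T, T, T, T]
r6 m[X15→φ3] = [F, F, T, T]
r6 m[X3→φ3] = [T, T, T, T]
r6 m[X14→φ0] = [T, T, T, T]
r6 m[X14→φ4] = [T, T, T, T]
r6 m[X12→φ4] = [T, T, T, T]
r6 m[X1→φ2] = [F, F, F, T]
r6 m[X1→φ5] = [T, T, T, T]
r6 m[X11→φ1] = [F, F, T, T]
r6 m[X11→φ2] = [T, T, T, T]
r7 m[φ0→X15] = [T, T, T, T]
r7 m[φ0→X14] = [T, T, T, F]
r7 m[φ1→X15] = [F, F, T, T]
r7 m[φ1→X11] = [T, T, T, T]
r7 m[φ2→X1] = [T, T, T, T]
r7 m[φ2→X11] = [F, F, T, T]
r7 m[φ3→X15] = [T, T, T, T]
r7 m[φ3→X3] = [T, T, F, F]
r7 m[φ4→X14] = [T, T, T, T]
r7 m[φ4→X12] = [T, T, T, T]
r7 m[φ5→X1] = [F, F, F, T]
r7 m[X15→φ0] = [F, F, T, T]
r7 m[X15→φ1] = [T, T, T, T]
r7 m[X15→φ3] = [F, F, T, T]
r7 m[X3→φ3] = [T, T, T, T]
r7 m[X14→φ0] = [T, T, T, T]
r7 m[X14→φ4] = [T, T, T, T]
r7 m[X12→φ4] = [T, T, T, T]
r7 m[X1→φ2] = [F, F, F, T]
r7 m[X1→φ5] = [T, T, T, T]
r7 m[X11→φ1] = [F, F, T, T]
r7 m[X11→φ2] = [T, T, T, T]
r8 m[φ0→X15] = [T, T, T, T]
r8 m[φ0→X14] = [T, T, T, F]
r8 m[φ1→X15] = [F, F, T, T]
r8 m[φ1→X11] = [T, T, T, T]
r8 m[φ2→X1] = [T, T, T, T]
r8 m[φ2→X11] = [F, F, T, T]
r8 m[φ3→X15] = [T, T, T, T]
r8 m[φ3→X3] = [T, T, F, F]
r8 m[φ4→X14] = [T, T, T, T]
r8 m[φ4→X12] = [T, T, T, T]
r8 m[φ5→X1] = [F, F, F, T]
r8 m[X15→φ0] = [F, F, T, T]
r8 m[X15→φ1] = [T, T, T, T]
r8 m[X15→φ3] = [F, F, T, T]
r8 m[X3→φ3] = [T, T, T, T]
r8 m[X14→φ0] = [T, T, T, T]
r8 m[X14→φ4] = [T, T, T, F]
r8 m[X12→φ4] = [T, T, T, T]
r8 m[X1→φ2] = [F, F, F, T]
r8 m[X1→φ5] = [T, T, T, T]
r8 m[X11→φ1] = [F, F, T, T]
r8 m[X11→φ2] = [T, T, T, T]
r9 m[φ0→X15] = [T, T, T, T]
r9 m[φ0→X14] = [T, T, T, F]
r9 m[φ1→X15] = [F, F, T, T]
r9 m[φ1→X11] = [T, T, T, T]
r9 m[φ2→X1] = [T, T, T, T]
r9 m[φ2→X11] = [F, F, T, T]
r9 m[φ3→X15] = [T, T, T, T]
r9 m[φ3→X3] = [T, T, F, F]
r9 m[φ4→X14] = [T, T, T, T]
r9 m[φ4→X12] = [T, T, T, T]
r9 m[φ5→X1] = [F, F, F, T]
r9 m[X15→φ0] = [F, F, T, T]
r9 m[X15→φ1] = [T, T, T, T]
r9 m[X15→φ3] = [F, F, T, T]
r9 m[X3→φ3] = [T, T, T, T]
r9 m[X14→φ0] = [T, T, T, T]
r9 m[X14→φ4] = [T, T, T, F]
r9 m[X12→φ4] = [T, T, T, T]
r9 m[X1→φ2] = [F, F, F, T]
r9 m[X1→φ5] = [T, T, T, T]
r9 m[X11→φ1] = [F, F, T, T]
r9 m[X11→φ2] = [T, T, T, T]
fixed point reached at round 9
b[X15] = ⊗ incoming = [F, F, T, T]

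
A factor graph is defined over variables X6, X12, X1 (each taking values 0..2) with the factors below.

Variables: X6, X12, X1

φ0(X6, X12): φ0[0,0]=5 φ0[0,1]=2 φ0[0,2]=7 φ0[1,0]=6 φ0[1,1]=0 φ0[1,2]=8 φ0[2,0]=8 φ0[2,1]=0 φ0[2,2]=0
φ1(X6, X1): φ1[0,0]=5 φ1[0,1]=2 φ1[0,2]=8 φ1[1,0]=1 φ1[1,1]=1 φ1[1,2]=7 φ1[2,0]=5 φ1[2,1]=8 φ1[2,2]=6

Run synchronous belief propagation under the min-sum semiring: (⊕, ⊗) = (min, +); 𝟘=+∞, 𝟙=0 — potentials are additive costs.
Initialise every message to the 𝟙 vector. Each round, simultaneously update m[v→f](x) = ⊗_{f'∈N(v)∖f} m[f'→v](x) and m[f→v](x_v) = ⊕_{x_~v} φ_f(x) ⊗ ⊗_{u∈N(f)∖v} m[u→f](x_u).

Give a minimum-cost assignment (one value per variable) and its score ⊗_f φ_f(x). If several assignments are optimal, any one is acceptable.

init: all messages = 𝟙 over 3 values
r1 m[φ0→X6] = [2, 0, 0]
r1 m[φ0→X12] = [5, 0, 0]
r1 m[φ1→X6] = [2, 1, 5]
r1 m[φ1→X1] = [1, 1, 6]
r1 m[X6→φ0] = [0, 0, 0]
r1 m[X6→φ1] = [0, 0, 0]
r1 m[X12→φ0] = [0, 0, 0]
r1 m[X1→φ1] = [0, 0, 0]
r2 m[φ0→X6] = [2, 0, 0]
r2 m[φ0→X12] = [5, 0, 0]
r2 m[φ1→X6] = [2, 1, 5]
r2 m[φ1→X1] = [1, 1, 6]
r2 m[X6→φ0] = [2, 1, 5]
r2 m[X6→φ1] = [2, 0, 0]
r2 m[X12→φ0] = [0, 0, 0]
r2 m[X1→φ1] = [0, 0, 0]
r3 m[φ0→X6] = [2, 0, 0]
r3 m[φ0→X12] = [7, 1, 5]
r3 m[φ1→X6] = [2, 1, 5]
r3 m[φ1→X1] = [1, 1, 6]
r3 m[X6→φ0] = [2, 1, 5]
r3 m[X6→φ1] = [2, 0, 0]
r3 m[X12→φ0] = [0, 0, 0]
r3 m[X1→φ1] = [0, 0, 0]
r4 m[φ0→X6] = [2, 0, 0]
r4 m[φ0→X12] = [7, 1, 5]
r4 m[φ1→X6] = [2, 1, 5]
r4 m[φ1→X1] = [1, 1, 6]
r4 m[X6→φ0] = [2, 1, 5]
r4 m[X6→φ1] = [2, 0, 0]
r4 m[X12→φ0] = [0, 0, 0]
r4 m[X1→φ1] = [0, 0, 0]
fixed point reached at round 4
traceback from X6: (X6=1, X12=1, X1=0), score=1

assignment: (X6=1, X12=1, X1=0); score = 1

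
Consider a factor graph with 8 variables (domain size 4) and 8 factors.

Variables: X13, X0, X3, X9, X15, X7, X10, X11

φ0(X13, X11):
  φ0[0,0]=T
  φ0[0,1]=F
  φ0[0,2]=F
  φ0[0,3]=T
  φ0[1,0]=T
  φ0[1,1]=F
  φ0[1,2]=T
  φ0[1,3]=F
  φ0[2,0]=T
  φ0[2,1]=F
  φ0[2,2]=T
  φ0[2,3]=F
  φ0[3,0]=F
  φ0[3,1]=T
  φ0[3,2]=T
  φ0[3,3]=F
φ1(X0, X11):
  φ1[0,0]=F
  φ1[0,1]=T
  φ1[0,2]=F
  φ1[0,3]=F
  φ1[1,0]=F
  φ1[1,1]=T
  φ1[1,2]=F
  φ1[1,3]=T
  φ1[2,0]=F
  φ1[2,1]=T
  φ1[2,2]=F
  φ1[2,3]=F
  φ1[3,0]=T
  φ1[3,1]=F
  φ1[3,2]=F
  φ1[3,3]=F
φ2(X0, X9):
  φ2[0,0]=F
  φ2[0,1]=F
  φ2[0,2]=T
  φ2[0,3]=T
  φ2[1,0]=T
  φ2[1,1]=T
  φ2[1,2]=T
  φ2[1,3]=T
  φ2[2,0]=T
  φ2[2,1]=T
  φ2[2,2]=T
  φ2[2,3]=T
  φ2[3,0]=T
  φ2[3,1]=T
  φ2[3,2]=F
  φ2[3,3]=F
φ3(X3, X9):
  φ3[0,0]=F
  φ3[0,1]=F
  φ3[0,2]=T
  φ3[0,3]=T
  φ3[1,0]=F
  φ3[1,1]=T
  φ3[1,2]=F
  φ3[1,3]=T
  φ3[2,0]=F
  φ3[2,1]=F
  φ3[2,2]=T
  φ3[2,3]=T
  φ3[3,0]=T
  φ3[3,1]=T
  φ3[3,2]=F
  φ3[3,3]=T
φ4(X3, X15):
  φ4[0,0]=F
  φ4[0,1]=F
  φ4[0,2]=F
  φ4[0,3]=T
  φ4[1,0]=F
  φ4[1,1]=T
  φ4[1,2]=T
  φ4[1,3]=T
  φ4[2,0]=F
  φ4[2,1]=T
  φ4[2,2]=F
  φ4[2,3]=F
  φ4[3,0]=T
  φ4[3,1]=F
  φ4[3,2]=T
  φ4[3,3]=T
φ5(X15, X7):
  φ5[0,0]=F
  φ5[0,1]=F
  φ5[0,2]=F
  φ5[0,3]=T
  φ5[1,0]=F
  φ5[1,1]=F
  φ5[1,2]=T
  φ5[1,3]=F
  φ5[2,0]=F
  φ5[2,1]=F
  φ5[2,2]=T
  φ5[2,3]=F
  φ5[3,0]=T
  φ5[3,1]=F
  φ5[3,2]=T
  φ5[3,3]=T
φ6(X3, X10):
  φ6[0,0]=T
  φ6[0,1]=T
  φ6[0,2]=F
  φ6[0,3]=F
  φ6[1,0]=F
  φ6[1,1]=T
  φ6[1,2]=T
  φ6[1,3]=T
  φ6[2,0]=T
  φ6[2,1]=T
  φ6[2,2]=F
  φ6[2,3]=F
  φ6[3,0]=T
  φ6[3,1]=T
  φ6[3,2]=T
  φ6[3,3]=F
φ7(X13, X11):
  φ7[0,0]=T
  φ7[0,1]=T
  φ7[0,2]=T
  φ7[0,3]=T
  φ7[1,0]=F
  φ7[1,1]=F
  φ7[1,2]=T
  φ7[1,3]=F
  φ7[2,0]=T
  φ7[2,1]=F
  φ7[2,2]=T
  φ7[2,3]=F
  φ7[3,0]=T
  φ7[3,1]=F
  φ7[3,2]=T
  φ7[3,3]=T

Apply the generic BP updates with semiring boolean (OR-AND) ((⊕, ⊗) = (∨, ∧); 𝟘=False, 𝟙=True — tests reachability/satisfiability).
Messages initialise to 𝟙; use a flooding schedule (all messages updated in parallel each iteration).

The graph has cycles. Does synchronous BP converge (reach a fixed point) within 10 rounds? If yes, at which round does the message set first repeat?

init: all messages = 𝟙 over 4 values
r1 m[φ0→X13] = [T, T, T, T]
r1 m[φ0→X11] = [T, T, T, T]
r1 m[φ1→X0] = [T, T, T, T]
r1 m[φ1→X11] = [T, T, F, T]
r1 m[φ2→X0] = [T, T, T, T]
r1 m[φ2→X9] = [T, T, T, T]
r1 m[φ3→X3] = [T, T, T, T]
r1 m[φ3→X9] = [T, T, T, T]
r1 m[φ4→X3] = [T, T, T, T]
r1 m[φ4→X15] = [T, T, T, T]
r1 m[φ5→X15] = [T, T, T, T]
r1 m[φ5→X7] = [T, F, T, T]
r1 m[φ6→X3] = [T, T, T, T]
r1 m[φ6→X10] = [T, T, T, T]
r1 m[φ7→X13] = [T, T, T, T]
r1 m[φ7→X11] = [T, T, T, T]
r1 m[X13→φ0] = [T, T, T, T]
r1 m[X13→φ7] = [T, T, T, T]
r1 m[X0→φ1] = [T, T, T, T]
r1 m[X0→φ2] = [T, T, T, T]
r1 m[X3→φ3] = [T, T, T, T]
r1 m[X3→φ4] = [T, T, T, T]
r1 m[X3→φ6] = [T, T, T, T]
r1 m[X9→φ2] = [T, T, T, T]
r1 m[X9→φ3] = [T, T, T, T]
r1 m[X15→φ4] = [T, T, T, T]
r1 m[X15→φ5] = [T, T, T, T]
r1 m[X7→φ5] = [T, T, T, T]
r1 m[X10→φ6] = [T, T, T, T]
r1 m[X11→φ0] = [T, T, T, T]
r1 m[X11→φ1] = [T, T, T, T]
r1 m[X11→φ7] = [T, T, T, T]
r2 m[φ0→X13] = [T, T, T, T]
r2 m[φ0→X11] = [T, T, T, T]
r2 m[φ1→X0] = [T, T, T, T]
r2 m[φ1→X11] = [T, T, F, T]
r2 m[φ2→X0] = [T, T, T, T]
r2 m[φ2→X9] = [T, T, T, T]
r2 m[φ3→X3] = [T, T, T, T]
r2 m[φ3→X9] = [T, T, T, T]
r2 m[φ4→X3] = [T, T, T, T]
r2 m[φ4→X15] = [T, T, T, T]
r2 m[φ5→X15] = [T, T, T, T]
r2 m[φ5→X7] = [T, F, T, T]
r2 m[φ6→X3] = [T, T, T, T]
r2 m[φ6→X10] = [T, T, T, T]
r2 m[φ7→X13] = [T, T, T, T]
r2 m[φ7→X11] = [T, T, T, T]
r2 m[X13→φ0] = [T, T, T, T]
r2 m[X13→φ7] = [T, T, T, T]
r2 m[X0→φ1] = [T, T, T, T]
r2 m[X0→φ2] = [T, T, T, T]
r2 m[X3→φ3] = [T, T, T, T]
r2 m[X3→φ4] = [T, T, T, T]
r2 m[X3→φ6] = [T, T, T, T]
r2 m[X9→φ2] = [T, T, T, T]
r2 m[X9→φ3] = [T, T, T, T]
r2 m[X15→φ4] = [T, T, T, T]
r2 m[X15→φ5] = [T, T, T, T]
r2 m[X7→φ5] = [T, T, T, T]
r2 m[X10→φ6] = [T, T, T, T]
r2 m[X11→φ0] = [T, T, F, T]
r2 m[X11→φ1] = [T, T, T, T]
r2 m[X11→φ7] = [T, T, F, T]
r3 m[φ0→X13] = [T, T, T, T]
r3 m[φ0→X11] = [T, T, T, T]
r3 m[φ1→X0] = [T, T, T, T]
r3 m[φ1→X11] = [T, T, F, T]
r3 m[φ2→X0] = [T, T, T, T]
r3 m[φ2→X9] = [T, T, T, T]
r3 m[φ3→X3] = [T, T, T, T]
r3 m[φ3→X9] = [T, T, T, T]
r3 m[φ4→X3] = [T, T, T, T]
r3 m[φ4→X15] = [T, T, T, T]
r3 m[φ5→X15] = [T, T, T, T]
r3 m[φ5→X7] = [T, F, T, T]
r3 m[φ6→X3] = [T, T, T, T]
r3 m[φ6→X10] = [T, T, T, T]
r3 m[φ7→X13] = [T, F, T, T]
r3 m[φ7→X11] = [T, T, T, T]
r3 m[X13→φ0] = [T, T, T, T]
r3 m[X13→φ7] = [T, T, T, T]
r3 m[X0→φ1] = [T, T, T, T]
r3 m[X0→φ2] = [T, T, T, T]
r3 m[X3→φ3] = [T, T, T, T]
r3 m[X3→φ4] = [T, T, T, T]
r3 m[X3→φ6] = [T, T, T, T]
r3 m[X9→φ2] = [T, T, T, T]
r3 m[X9→φ3] = [T, T, T, T]
r3 m[X15→φ4] = [T, T, T, T]
r3 m[X15→φ5] = [T, T, T, T]
r3 m[X7→φ5] = [T, T, T, T]
r3 m[X10→φ6] = [T, T, T, T]
r3 m[X11→φ0] = [T, T, F, T]
r3 m[X11→φ1] = [T, T, T, T]
r3 m[X11→φ7] = [T, T, F, T]
r4 m[φ0→X13] = [T, T, T, T]
r4 m[φ0→X11] = [T, T, T, T]
r4 m[φ1→X0] = [T, T, T, T]
r4 m[φ1→X11] = [T, T, F, T]
r4 m[φ2→X0] = [T, T, T, T]
r4 m[φ2→X9] = [T, T, T, T]
r4 m[φ3→X3] = [T, T, T, T]
r4 m[φ3→X9] = [T, T, T, T]
r4 m[φ4→X3] = [T, T, T, T]
r4 m[φ4→X15] = [T, T, T, T]
r4 m[φ5→X15] = [T, T, T, T]
r4 m[φ5→X7] = [T, F, T, T]
r4 m[φ6→X3] = [T, T, T, T]
r4 m[φ6→X10] = [T, T, T, T]
r4 m[φ7→X13] = [T, F, T, T]
r4 m[φ7→X11] = [T, T, T, T]
r4 m[X13→φ0] = [T, F, T, T]
r4 m[X13→φ7] = [T, T, T, T]
r4 m[X0→φ1] = [T, T, T, T]
r4 m[X0→φ2] = [T, T, T, T]
r4 m[X3→φ3] = [T, T, T, T]
r4 m[X3→φ4] = [T, T, T, T]
r4 m[X3→φ6] = [T, T, T, T]
r4 m[X9→φ2] = [T, T, T, T]
r4 m[X9→φ3] = [T, T, T, T]
r4 m[X15→φ4] = [T, T, T, T]
r4 m[X15→φ5] = [T, T, T, T]
r4 m[X7→φ5] = [T, T, T, T]
r4 m[X10→φ6] = [T, T, T, T]
r4 m[X11→φ0] = [T, T, F, T]
r4 m[X11→φ1] = [T, T, T, T]
r4 m[X11→φ7] = [T, T, F, T]
r5 m[φ0→X13] = [T, T, T, T]
r5 m[φ0→X11] = [T, T, T, T]
r5 m[φ1→X0] = [T, T, T, T]
r5 m[φ1→X11] = [T, T, F, T]
r5 m[φ2→X0] = [T, T, T, T]
r5 m[φ2→X9] = [T, T, T, T]
r5 m[φ3→X3] = [T, T, T, T]
r5 m[φ3→X9] = [T, T, T, T]
r5 m[φ4→X3] = [T, T, T, T]
r5 m[φ4→X15] = [T, T, T, T]
r5 m[φ5→X15] = [T, T, T, T]
r5 m[φ5→X7] = [T, F, T, T]
r5 m[φ6→X3] = [T, T, T, T]
r5 m[φ6→X10] = [T, T, T, T]
r5 m[φ7→X13] = [T, F, T, T]
r5 m[φ7→X11] = [T, T, T, T]
r5 m[X13→φ0] = [T, F, T, T]
r5 m[X13→φ7] = [T, T, T, T]
r5 m[X0→φ1] = [T, T, T, T]
r5 m[X0→φ2] = [T, T, T, T]
r5 m[X3→φ3] = [T, T, T, T]
r5 m[X3→φ4] = [T, T, T, T]
r5 m[X3→φ6] = [T, T, T, T]
r5 m[X9→φ2] = [T, T, T, T]
r5 m[X9→φ3] = [T, T, T, T]
r5 m[X15→φ4] = [T, T, T, T]
r5 m[X15→φ5] = [T, T, T, T]
r5 m[X7→φ5] = [T, T, T, T]
r5 m[X10→φ6] = [T, T, T, T]
r5 m[X11→φ0] = [T, T, F, T]
r5 m[X11→φ1] = [T, T, T, T]
r5 m[X11→φ7] = [T, T, F, T]
fixed point reached at round 5
messages reach a fixed point at round 5

CONVERGED at round 5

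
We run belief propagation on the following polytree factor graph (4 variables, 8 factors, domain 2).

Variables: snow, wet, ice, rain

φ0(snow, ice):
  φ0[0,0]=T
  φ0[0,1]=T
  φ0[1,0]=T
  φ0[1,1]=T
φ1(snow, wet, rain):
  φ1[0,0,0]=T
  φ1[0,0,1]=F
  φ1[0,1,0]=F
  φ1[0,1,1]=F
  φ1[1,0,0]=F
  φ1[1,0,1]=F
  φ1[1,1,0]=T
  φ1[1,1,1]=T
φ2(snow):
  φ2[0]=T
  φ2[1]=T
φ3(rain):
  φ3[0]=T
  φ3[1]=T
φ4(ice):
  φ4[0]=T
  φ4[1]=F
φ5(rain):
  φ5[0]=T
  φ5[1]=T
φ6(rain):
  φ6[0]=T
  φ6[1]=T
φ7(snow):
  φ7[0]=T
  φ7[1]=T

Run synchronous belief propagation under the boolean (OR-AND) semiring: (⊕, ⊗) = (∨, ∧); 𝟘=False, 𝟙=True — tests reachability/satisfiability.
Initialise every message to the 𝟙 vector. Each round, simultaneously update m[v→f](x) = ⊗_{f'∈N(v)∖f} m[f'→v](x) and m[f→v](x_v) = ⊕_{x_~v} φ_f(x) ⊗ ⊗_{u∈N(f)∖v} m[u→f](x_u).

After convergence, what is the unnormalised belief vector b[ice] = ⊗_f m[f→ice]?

b[ice] = [T, F]

init: all messages = 𝟙 over 2 values
r1 m[φ0→snow] = [T, T]
r1 m[φ0→ice] = [T, T]
r1 m[φ1→snow] = [T, T]
r1 m[φ1→wet] = [T, T]
r1 m[φ1→rain] = [T, T]
r1 m[φ2→snow] = [T, T]
r1 m[φ3→rain] = [T, T]
r1 m[φ4→ice] = [T, F]
r1 m[φ5→rain] = [T, T]
r1 m[φ6→rain] = [T, T]
r1 m[φ7→snow] = [T, T]
r1 m[snow→φ0] = [T, T]
r1 m[snow→φ1] = [T, T]
r1 m[snow→φ2] = [T, T]
r1 m[snow→φ7] = [T, T]
r1 m[wet→φ1] = [T, T]
r1 m[ice→φ0] = [T, T]
r1 m[ice→φ4] = [T, T]
r1 m[rain→φ1] = [T, T]
r1 m[rain→φ3] = [T, T]
r1 m[rain→φ5] = [T, T]
r1 m[rain→φ6] = [T, T]
r2 m[φ0→snow] = [T, T]
r2 m[φ0→ice] = [T, T]
r2 m[φ1→snow] = [T, T]
r2 m[φ1→wet] = [T, T]
r2 m[φ1→rain] = [T, T]
r2 m[φ2→snow] = [T, T]
r2 m[φ3→rain] = [T, T]
r2 m[φ4→ice] = [T, F]
r2 m[φ5→rain] = [T, T]
r2 m[φ6→rain] = [T, T]
r2 m[φ7→snow] = [T, T]
r2 m[snow→φ0] = [T, T]
r2 m[snow→φ1] = [T, T]
r2 m[snow→φ2] = [T, T]
r2 m[snow→φ7] = [T, T]
r2 m[wet→φ1] = [T, T]
r2 m[ice→φ0] = [T, F]
r2 m[ice→φ4] = [T, T]
r2 m[rain→φ1] = [T, T]
r2 m[rain→φ3] = [T, T]
r2 m[rain→φ5] = [T, T]
r2 m[rain→φ6] = [T, T]
r3 m[φ0→snow] = [T, T]
r3 m[φ0→ice] = [T, T]
r3 m[φ1→snow] = [T, T]
r3 m[φ1→wet] = [T, T]
r3 m[φ1→rain] = [T, T]
r3 m[φ2→snow] = [T, T]
r3 m[φ3→rain] = [T, T]
r3 m[φ4→ice] = [T, F]
r3 m[φ5→rain] = [T, T]
r3 m[φ6→rain] = [T, T]
r3 m[φ7→snow] = [T, T]
r3 m[snow→φ0] = [T, T]
r3 m[snow→φ1] = [T, T]
r3 m[snow→φ2] = [T, T]
r3 m[snow→φ7] = [T, T]
r3 m[wet→φ1] = [T, T]
r3 m[ice→φ0] = [T, F]
r3 m[ice→φ4] = [T, T]
r3 m[rain→φ1] = [T, T]
r3 m[rain→φ3] = [T, T]
r3 m[rain→φ5] = [T, T]
r3 m[rain→φ6] = [T, T]
fixed point reached at round 3
b[ice] = ⊗ incoming = [T, F]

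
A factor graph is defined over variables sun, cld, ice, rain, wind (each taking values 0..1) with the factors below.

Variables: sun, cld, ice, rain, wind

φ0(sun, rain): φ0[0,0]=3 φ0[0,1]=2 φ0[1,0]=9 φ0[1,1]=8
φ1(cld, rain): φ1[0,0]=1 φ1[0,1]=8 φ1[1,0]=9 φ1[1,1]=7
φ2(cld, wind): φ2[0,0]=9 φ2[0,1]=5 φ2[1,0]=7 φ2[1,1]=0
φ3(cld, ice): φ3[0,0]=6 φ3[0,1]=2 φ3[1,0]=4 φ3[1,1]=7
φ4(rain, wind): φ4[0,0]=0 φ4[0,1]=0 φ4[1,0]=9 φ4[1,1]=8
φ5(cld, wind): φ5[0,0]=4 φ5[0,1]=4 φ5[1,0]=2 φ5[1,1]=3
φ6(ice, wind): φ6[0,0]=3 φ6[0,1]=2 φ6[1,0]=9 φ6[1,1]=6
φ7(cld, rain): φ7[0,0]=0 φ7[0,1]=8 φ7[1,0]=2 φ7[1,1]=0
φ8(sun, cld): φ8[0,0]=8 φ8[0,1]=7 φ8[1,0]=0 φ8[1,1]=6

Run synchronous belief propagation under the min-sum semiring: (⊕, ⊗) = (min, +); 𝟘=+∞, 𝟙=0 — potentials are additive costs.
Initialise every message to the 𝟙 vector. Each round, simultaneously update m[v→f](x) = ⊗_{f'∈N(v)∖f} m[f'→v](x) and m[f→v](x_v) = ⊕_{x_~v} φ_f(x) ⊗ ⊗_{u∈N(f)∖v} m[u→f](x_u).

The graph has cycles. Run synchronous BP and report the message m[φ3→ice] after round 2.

message @ round 2 = [4, 2]

init: all messages = 𝟙 over 2 values
r1 m[φ0→sun] = [2, 8]
r1 m[φ0→rain] = [3, 2]
r1 m[φ1→cld] = [1, 7]
r1 m[φ1→rain] = [1, 7]
r1 m[φ2→cld] = [5, 0]
r1 m[φ2→wind] = [7, 0]
r1 m[φ3→cld] = [2, 4]
r1 m[φ3→ice] = [4, 2]
r1 m[φ4→rain] = [0, 8]
r1 m[φ4→wind] = [0, 0]
r1 m[φ5→cld] = [4, 2]
r1 m[φ5→wind] = [2, 3]
r1 m[φ6→ice] = [2, 6]
r1 m[φ6→wind] = [3, 2]
r1 m[φ7→cld] = [0, 0]
r1 m[φ7→rain] = [0, 0]
r1 m[φ8→sun] = [7, 0]
r1 m[φ8→cld] = [0, 6]
r1 m[sun→φ0] = [0, 0]
r1 m[sun→φ8] = [0, 0]
r1 m[cld→φ1] = [0, 0]
r1 m[cld→φ2] = [0, 0]
r1 m[cld→φ3] = [0, 0]
r1 m[cld→φ5] = [0, 0]
r1 m[cld→φ7] = [0, 0]
r1 m[cld→φ8] = [0, 0]
r1 m[ice→φ3] = [0, 0]
r1 m[ice→φ6] = [0, 0]
r1 m[rain→φ0] = [0, 0]
r1 m[rain→φ1] = [0, 0]
r1 m[rain→φ4] = [0, 0]
r1 m[rain→φ7] = [0, 0]
r1 m[wind→φ2] = [0, 0]
r1 m[wind→φ4] = [0, 0]
r1 m[wind→φ5] = [0, 0]
r1 m[wind→φ6] = [0, 0]
r2 m[φ0→sun] = [2, 8]
r2 m[φ0→rain] = [3, 2]
r2 m[φ1→cld] = [1, 7]
r2 m[φ1→rain] = [1, 7]
r2 m[φ2→cld] = [5, 0]
r2 m[φ2→wind] = [7, 0]
r2 m[φ3→cld] = [2, 4]
r2 m[φ3→ice] = [4, 2]
r2 m[φ4→rain] = [0, 8]
r2 m[φ4→wind] = [0, 0]
r2 m[φ5→cld] = [4, 2]
r2 m[φ5→wind] = [2, 3]
r2 m[φ6→ice] = [2, 6]
r2 m[φ6→wind] = [3, 2]
r2 m[φ7→cld] = [0, 0]
r2 m[φ7→rain] = [0, 0]
r2 m[φ8→sun] = [7, 0]
r2 m[φ8→cld] = [0, 6]
r2 m[sun→φ0] = [7, 0]
r2 m[sun→φ8] = [2, 8]
r2 m[cld→φ1] = [11, 12]
r2 m[cld→φ2] = [7, 19]
r2 m[cld→φ3] = [10, 15]
r2 m[cld→φ5] = [8, 17]
r2 m[cld→φ7] = [12, 19]
r2 m[cld→φ8] = [12, 13]
r2 m[ice→φ3] = [2, 6]
r2 m[ice→φ6] = [4, 2]
r2 m[rain→φ0] = [1, 15]
r2 m[rain→φ1] = [3, 10]
r2 m[rain→φ4] = [4, 9]
r2 m[rain→φ7] = [4, 17]
r2 m[wind→φ2] = [5, 5]
r2 m[wind→φ4] = [12, 5]
r2 m[wind→φ5] = [10, 2]
r2 m[wind→φ6] = [9, 3]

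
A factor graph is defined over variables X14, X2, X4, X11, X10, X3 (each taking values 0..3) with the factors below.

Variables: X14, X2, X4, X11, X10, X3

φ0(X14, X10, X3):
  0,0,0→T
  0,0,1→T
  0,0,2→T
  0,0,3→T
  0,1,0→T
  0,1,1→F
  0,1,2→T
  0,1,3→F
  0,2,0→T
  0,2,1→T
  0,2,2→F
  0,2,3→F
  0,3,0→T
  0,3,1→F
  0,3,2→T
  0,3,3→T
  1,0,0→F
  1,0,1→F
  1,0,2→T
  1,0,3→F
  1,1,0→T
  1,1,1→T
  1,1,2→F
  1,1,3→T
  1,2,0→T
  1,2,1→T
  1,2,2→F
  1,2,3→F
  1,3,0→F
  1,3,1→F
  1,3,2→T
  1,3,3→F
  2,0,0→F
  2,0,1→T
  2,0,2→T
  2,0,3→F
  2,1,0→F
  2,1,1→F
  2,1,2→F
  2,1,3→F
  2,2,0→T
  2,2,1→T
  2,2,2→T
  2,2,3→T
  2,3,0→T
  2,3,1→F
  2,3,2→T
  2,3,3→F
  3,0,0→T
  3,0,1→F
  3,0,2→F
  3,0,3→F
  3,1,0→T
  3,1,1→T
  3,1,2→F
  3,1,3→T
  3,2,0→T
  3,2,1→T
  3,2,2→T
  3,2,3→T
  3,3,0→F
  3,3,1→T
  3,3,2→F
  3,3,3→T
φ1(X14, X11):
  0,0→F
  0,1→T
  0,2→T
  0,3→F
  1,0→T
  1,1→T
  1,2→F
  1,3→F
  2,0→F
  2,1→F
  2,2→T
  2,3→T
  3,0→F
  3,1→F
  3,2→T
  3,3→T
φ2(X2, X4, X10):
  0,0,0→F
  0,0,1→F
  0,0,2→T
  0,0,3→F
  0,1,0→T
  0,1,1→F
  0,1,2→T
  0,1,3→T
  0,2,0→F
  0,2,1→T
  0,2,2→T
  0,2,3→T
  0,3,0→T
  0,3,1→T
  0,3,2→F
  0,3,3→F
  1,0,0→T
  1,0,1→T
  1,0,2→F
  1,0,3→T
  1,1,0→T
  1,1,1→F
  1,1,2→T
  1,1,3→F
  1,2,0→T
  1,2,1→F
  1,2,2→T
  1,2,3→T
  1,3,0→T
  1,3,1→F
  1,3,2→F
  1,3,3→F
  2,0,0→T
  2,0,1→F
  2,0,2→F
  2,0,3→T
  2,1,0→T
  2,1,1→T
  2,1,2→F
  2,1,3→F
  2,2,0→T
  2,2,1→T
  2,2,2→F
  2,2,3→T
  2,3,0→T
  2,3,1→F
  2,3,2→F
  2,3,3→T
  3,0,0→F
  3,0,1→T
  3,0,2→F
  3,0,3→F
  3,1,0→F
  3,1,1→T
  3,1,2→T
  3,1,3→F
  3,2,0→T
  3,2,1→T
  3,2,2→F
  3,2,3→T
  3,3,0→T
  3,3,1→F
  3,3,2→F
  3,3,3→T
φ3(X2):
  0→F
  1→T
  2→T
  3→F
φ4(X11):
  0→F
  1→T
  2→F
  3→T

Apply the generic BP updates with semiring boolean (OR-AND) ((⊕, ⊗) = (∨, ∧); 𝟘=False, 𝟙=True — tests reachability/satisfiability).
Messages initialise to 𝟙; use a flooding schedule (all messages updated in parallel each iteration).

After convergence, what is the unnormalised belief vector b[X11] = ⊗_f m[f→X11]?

b[X11] = [F, T, F, T]

init: all messages = 𝟙 over 4 values
r1 m[φ0→X14] = [T, T, T, T]
r1 m[φ0→X10] = [T, T, T, T]
r1 m[φ0→X3] = [T, T, T, T]
r1 m[φ1→X14] = [T, T, T, T]
r1 m[φ1→X11] = [T, T, T, T]
r1 m[φ2→X2] = [T, T, T, T]
r1 m[φ2→X4] = [T, T, T, T]
r1 m[φ2→X10] = [T, T, T, T]
r1 m[φ3→X2] = [F, T, T, F]
r1 m[φ4→X11] = [F, T, F, T]
r1 m[X14→φ0] = [T, T, T, T]
r1 m[X14→φ1] = [T, T, T, T]
r1 m[X2→φ2] = [T, T, T, T]
r1 m[X2→φ3] = [T, T, T, T]
r1 m[X4→φ2] = [T, T, T, T]
r1 m[X11→φ1] = [T, T, T, T]
r1 m[X11→φ4] = [T, T, T, T]
r1 m[X10→φ0] = [T, T, T, T]
r1 m[X10→φ2] = [T, T, T, T]
r1 m[X3→φ0] = [T, T, T, T]
r2 m[φ0→X14] = [T, T, T, T]
r2 m[φ0→X10] = [T, T, T, T]
r2 m[φ0→X3] = [T, T, T, T]
r2 m[φ1→X14] = [T, T, T, T]
r2 m[φ1→X11] = [T, T, T, T]
r2 m[φ2→X2] = [T, T, T, T]
r2 m[φ2→X4] = [T, T, T, T]
r2 m[φ2→X10] = [T, T, T, T]
r2 m[φ3→X2] = [F, T, T, F]
r2 m[φ4→X11] = [F, T, F, T]
r2 m[X14→φ0] = [T, T, T, T]
r2 m[X14→φ1] = [T, T, T, T]
r2 m[X2→φ2] = [F, T, T, F]
r2 m[X2→φ3] = [T, T, T, T]
r2 m[X4→φ2] = [T, T, T, T]
r2 m[X11→φ1] = [F, T, F, T]
r2 m[X11→φ4] = [T, T, T, T]
r2 m[X10→φ0] = [T, T, T, T]
r2 m[X10→φ2] = [T, T, T, T]
r2 m[X3→φ0] = [T, T, T, T]
r3 m[φ0→X14] = [T, T, T, T]
r3 m[φ0→X10] = [T, T, T, T]
r3 m[φ0→X3] = [T, T, T, T]
r3 m[φ1→X14] = [T, T, T, T]
r3 m[φ1→X11] = [T, T, T, T]
r3 m[φ2→X2] = [T, T, T, T]
r3 m[φ2→X4] = [T, T, T, T]
r3 m[φ2→X10] = [T, T, T, T]
r3 m[φ3→X2] = [F, T, T, F]
r3 m[φ4→X11] = [F, T, F, T]
r3 m[X14→φ0] = [T, T, T, T]
r3 m[X14→φ1] = [T, T, T, T]
r3 m[X2→φ2] = [F, T, T, F]
r3 m[X2→φ3] = [T, T, T, T]
r3 m[X4→φ2] = [T, T, T, T]
r3 m[X11→φ1] = [F, T, F, T]
r3 m[X11→φ4] = [T, T, T, T]
r3 m[X10→φ0] = [T, T, T, T]
r3 m[X10→φ2] = [T, T, T, T]
r3 m[X3→φ0] = [T, T, T, T]
fixed point reached at round 3
b[X11] = ⊗ incoming = [F, T, F, T]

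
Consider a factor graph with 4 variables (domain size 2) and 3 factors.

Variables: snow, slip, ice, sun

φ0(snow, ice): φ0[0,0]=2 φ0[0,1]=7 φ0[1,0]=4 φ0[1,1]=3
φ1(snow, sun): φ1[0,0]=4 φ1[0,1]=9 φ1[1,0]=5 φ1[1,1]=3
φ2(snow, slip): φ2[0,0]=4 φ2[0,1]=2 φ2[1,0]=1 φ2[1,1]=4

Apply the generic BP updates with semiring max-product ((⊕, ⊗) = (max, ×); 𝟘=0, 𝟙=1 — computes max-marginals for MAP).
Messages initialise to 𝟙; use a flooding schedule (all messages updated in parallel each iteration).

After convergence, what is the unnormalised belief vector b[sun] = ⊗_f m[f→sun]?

b[sun] = [112, 252]

init: all messages = 𝟙 over 2 values
r1 m[φ0→snow] = [7, 4]
r1 m[φ0→ice] = [4, 7]
r1 m[φ1→snow] = [9, 5]
r1 m[φ1→sun] = [5, 9]
r1 m[φ2→snow] = [4, 4]
r1 m[φ2→slip] = [4, 4]
r1 m[snow→φ0] = [1, 1]
r1 m[snow→φ1] = [1, 1]
r1 m[snow→φ2] = [1, 1]
r1 m[slip→φ2] = [1, 1]
r1 m[ice→φ0] = [1, 1]
r1 m[sun→φ1] = [1, 1]
r2 m[φ0→snow] = [7, 4]
r2 m[φ0→ice] = [4, 7]
r2 m[φ1→snow] = [9, 5]
r2 m[φ1→sun] = [5, 9]
r2 m[φ2→snow] = [4, 4]
r2 m[φ2→slip] = [4, 4]
r2 m[snow→φ0] = [36, 20]
r2 m[snow→φ1] = [28, 16]
r2 m[snow→φ2] = [63, 20]
r2 m[slip→φ2] = [1, 1]
r2 m[ice→φ0] = [1, 1]
r2 m[sun→φ1] = [1, 1]
r3 m[φ0→snow] = [7, 4]
r3 m[φ0→ice] = [80, 252]
r3 m[φ1→snow] = [9, 5]
r3 m[φ1→sun] = [112, 252]
r3 m[φ2→snow] = [4, 4]
r3 m[φ2→slip] = [252, 126]
r3 m[snow→φ0] = [36, 20]
r3 m[snow→φ1] = [28, 16]
r3 m[snow→φ2] = [63, 20]
r3 m[slip→φ2] = [1, 1]
r3 m[ice→φ0] = [1, 1]
r3 m[sun→φ1] = [1, 1]
r4 m[φ0→snow] = [7, 4]
r4 m[φ0→ice] = [80, 252]
r4 m[φ1→snow] = [9, 5]
r4 m[φ1→sun] = [112, 252]
r4 m[φ2→snow] = [4, 4]
r4 m[φ2→slip] = [252, 126]
r4 m[snow→φ0] = [36, 20]
r4 m[snow→φ1] = [28, 16]
r4 m[snow→φ2] = [63, 20]
r4 m[slip→φ2] = [1, 1]
r4 m[ice→φ0] = [1, 1]
r4 m[sun→φ1] = [1, 1]
fixed point reached at round 4
b[sun] = ⊗ incoming = [112, 252]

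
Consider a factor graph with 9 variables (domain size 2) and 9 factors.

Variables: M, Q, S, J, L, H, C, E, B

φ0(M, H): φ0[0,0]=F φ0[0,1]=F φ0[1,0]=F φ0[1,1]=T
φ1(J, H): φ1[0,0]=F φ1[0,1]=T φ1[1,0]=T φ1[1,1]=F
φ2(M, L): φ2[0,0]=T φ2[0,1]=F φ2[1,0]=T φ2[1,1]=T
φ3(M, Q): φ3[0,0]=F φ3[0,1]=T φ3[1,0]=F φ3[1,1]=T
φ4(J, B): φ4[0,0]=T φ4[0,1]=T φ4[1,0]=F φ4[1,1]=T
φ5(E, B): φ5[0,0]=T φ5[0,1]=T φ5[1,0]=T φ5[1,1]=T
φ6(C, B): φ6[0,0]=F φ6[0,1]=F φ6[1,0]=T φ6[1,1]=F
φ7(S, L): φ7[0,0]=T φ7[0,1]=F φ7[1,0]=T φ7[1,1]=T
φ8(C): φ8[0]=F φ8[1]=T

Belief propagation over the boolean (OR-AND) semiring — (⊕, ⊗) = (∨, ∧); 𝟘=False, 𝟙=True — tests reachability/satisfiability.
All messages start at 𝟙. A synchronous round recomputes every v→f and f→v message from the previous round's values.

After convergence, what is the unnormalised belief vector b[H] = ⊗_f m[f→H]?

init: all messages = 𝟙 over 2 values
r1 m[φ0→M] = [F, T]
r1 m[φ0→H] = [F, T]
r1 m[φ1→J] = [T, T]
r1 m[φ1→H] = [T, T]
r1 m[φ2→M] = [T, T]
r1 m[φ2→L] = [T, T]
r1 m[φ3→M] = [T, T]
r1 m[φ3→Q] = [F, T]
r1 m[φ4→J] = [T, T]
r1 m[φ4→B] = [T, T]
r1 m[φ5→E] = [T, T]
r1 m[φ5→B] = [T, T]
r1 m[φ6→C] = [F, T]
r1 m[φ6→B] = [T, F]
r1 m[φ7→S] = [T, T]
r1 m[φ7→L] = [T, T]
r1 m[φ8→C] = [F, T]
r1 m[M→φ0] = [T, T]
r1 m[M→φ2] = [T, T]
r1 m[M→φ3] = [T, T]
r1 m[Q→φ3] = [T, T]
r1 m[S→φ7] = [T, T]
r1 m[J→φ1] = [T, T]
r1 m[J→φ4] = [T, T]
r1 m[L→φ2] = [T, T]
r1 m[L→φ7] = [T, T]
r1 m[H→φ0] = [T, T]
r1 m[H→φ1] = [T, T]
r1 m[C→φ6] = [T, T]
r1 m[C→φ8] = [T, T]
r1 m[E→φ5] = [T, T]
r1 m[B→φ4] = [T, T]
r1 m[B→φ5] = [T, T]
r1 m[B→φ6] = [T, T]
r2 m[φ0→M] = [F, T]
r2 m[φ0→H] = [F, T]
r2 m[φ1→J] = [T, T]
r2 m[φ1→H] = [T, T]
r2 m[φ2→M] = [T, T]
r2 m[φ2→L] = [T, T]
r2 m[φ3→M] = [T, T]
r2 m[φ3→Q] = [F, T]
r2 m[φ4→J] = [T, T]
r2 m[φ4→B] = [T, T]
r2 m[φ5→E] = [T, T]
r2 m[φ5→B] = [T, T]
r2 m[φ6→C] = [F, T]
r2 m[φ6→B] = [T, F]
r2 m[φ7→S] = [T, T]
r2 m[φ7→L] = [T, T]
r2 m[φ8→C] = [F, T]
r2 m[M→φ0] = [T, T]
r2 m[M→φ2] = [F, T]
r2 m[M→φ3] = [F, T]
r2 m[Q→φ3] = [T, T]
r2 m[S→φ7] = [T, T]
r2 m[J→φ1] = [T, T]
r2 m[J→φ4] = [T, T]
r2 m[L→φ2] = [T, T]
r2 m[L→φ7] = [T, T]
r2 m[H→φ0] = [T, T]
r2 m[H→φ1] = [F, T]
r2 m[C→φ6] = [F, T]
r2 m[C→φ8] = [F, T]
r2 m[E→φ5] = [T, T]
r2 m[B→φ4] = [T, F]
r2 m[B→φ5] = [T, F]
r2 m[B→φ6] = [T, T]
r3 m[φ0→M] = [F, T]
r3 m[φ0→H] = [F, T]
r3 m[φ1→J] = [T, F]
r3 m[φ1→H] = [T, T]
r3 m[φ2→M] = [T, T]
r3 m[φ2→L] = [T, T]
r3 m[φ3→M] = [T, T]
r3 m[φ3→Q] = [F, T]
r3 m[φ4→J] = [T, F]
r3 m[φ4→B] = [T, T]
r3 m[φ5→E] = [T, T]
r3 m[φ5→B] = [T, T]
r3 m[φ6→C] = [F, T]
r3 m[φ6→B] = [T, F]
r3 m[φ7→S] = [T, T]
r3 m[φ7→L] = [T, T]
r3 m[φ8→C] = [F, T]
r3 m[M→φ0] = [T, T]
r3 m[M→φ2] = [F, T]
r3 m[M→φ3] = [F, T]
r3 m[Q→φ3] = [T, T]
r3 m[S→φ7] = [T, T]
r3 m[J→φ1] = [T, T]
r3 m[J→φ4] = [T, T]
r3 m[L→φ2] = [T, T]
r3 m[L→φ7] = [T, T]
r3 m[H→φ0] = [T, T]
r3 m[H→φ1] = [F, T]
r3 m[C→φ6] = [F, T]
r3 m[C→φ8] = [F, T]
r3 m[E→φ5] = [T, T]
r3 m[B→φ4] = [T, F]
r3 m[B→φ5] = [T, F]
r3 m[B→φ6] = [T, T]
r4 m[φ0→M] = [F, T]
r4 m[φ0→H] = [F, T]
r4 m[φ1→J] = [T, F]
r4 m[φ1→H] = [T, T]
r4 m[φ2→M] = [T, T]
r4 m[φ2→L] = [T, T]
r4 m[φ3→M] = [T, T]
r4 m[φ3→Q] = [F, T]
r4 m[φ4→J] = [T, F]
r4 m[φ4→B] = [T, T]
r4 m[φ5→E] = [T, T]
r4 m[φ5→B] = [T, T]
r4 m[φ6→C] = [F, T]
r4 m[φ6→B] = [T, F]
r4 m[φ7→S] = [T, T]
r4 m[φ7→L] = [T, T]
r4 m[φ8→C] = [F, T]
r4 m[M→φ0] = [T, T]
r4 m[M→φ2] = [F, T]
r4 m[M→φ3] = [F, T]
r4 m[Q→φ3] = [T, T]
r4 m[S→φ7] = [T, T]
r4 m[J→φ1] = [T, F]
r4 m[J→φ4] = [T, F]
r4 m[L→φ2] = [T, T]
r4 m[L→φ7] = [T, T]
r4 m[H→φ0] = [T, T]
r4 m[H→φ1] = [F, T]
r4 m[C→φ6] = [F, T]
r4 m[C→φ8] = [F, T]
r4 m[E→φ5] = [T, T]
r4 m[B→φ4] = [T, F]
r4 m[B→φ5] = [T, F]
r4 m[B→φ6] = [T, T]
r5 m[φ0→M] = [F, T]
r5 m[φ0→H] = [F, T]
r5 m[φ1→J] = [T, F]
r5 m[φ1→H] = [F, T]
r5 m[φ2→M] = [T, T]
r5 m[φ2→L] = [T, T]
r5 m[φ3→M] = [T, T]
r5 m[φ3→Q] = [F, T]
r5 m[φ4→J] = [T, F]
r5 m[φ4→B] = [T, T]
r5 m[φ5→E] = [T, T]
r5 m[φ5→B] = [T, T]
r5 m[φ6→C] = [F, T]
r5 m[φ6→B] = [T, F]
r5 m[φ7→S] = [T, T]
r5 m[φ7→L] = [T, T]
r5 m[φ8→C] = [F, T]
r5 m[M→φ0] = [T, T]
r5 m[M→φ2] = [F, T]
r5 m[M→φ3] = [F, T]
r5 m[Q→φ3] = [T, T]
r5 m[S→φ7] = [T, T]
r5 m[J→φ1] = [T, F]
r5 m[J→φ4] = [T, F]
r5 m[L→φ2] = [T, T]
r5 m[L→φ7] = [T, T]
r5 m[H→φ0] = [T, T]
r5 m[H→φ1] = [F, T]
r5 m[C→φ6] = [F, T]
r5 m[C→φ8] = [F, T]
r5 m[E→φ5] = [T, T]
r5 m[B→φ4] = [T, F]
r5 m[B→φ5] = [T, F]
r5 m[B→φ6] = [T, T]
r6 m[φ0→M] = [F, T]
r6 m[φ0→H] = [F, T]
r6 m[φ1→J] = [T, F]
r6 m[φ1→H] = [F, T]
r6 m[φ2→M] = [T, T]
r6 m[φ2→L] = [T, T]
r6 m[φ3→M] = [T, T]
r6 m[φ3→Q] = [F, T]
r6 m[φ4→J] = [T, F]
r6 m[φ4→B] = [T, T]
r6 m[φ5→E] = [T, T]
r6 m[φ5→B] = [T, T]
r6 m[φ6→C] = [F, T]
r6 m[φ6→B] = [T, F]
r6 m[φ7→S] = [T, T]
r6 m[φ7→L] = [T, T]
r6 m[φ8→C] = [F, T]
r6 m[M→φ0] = [T, T]
r6 m[M→φ2] = [F, T]
r6 m[M→φ3] = [F, T]
r6 m[Q→φ3] = [T, T]
r6 m[S→φ7] = [T, T]
r6 m[J→φ1] = [T, F]
r6 m[J→φ4] = [T, F]
r6 m[L→φ2] = [T, T]
r6 m[L→φ7] = [T, T]
r6 m[H→φ0] = [F, T]
r6 m[H→φ1] = [F, T]
r6 m[C→φ6] = [F, T]
r6 m[C→φ8] = [F, T]
r6 m[E→φ5] = [T, T]
r6 m[B→φ4] = [T, F]
r6 m[B→φ5] = [T, F]
r6 m[B→φ6] = [T, T]
r7 m[φ0→M] = [F, T]
r7 m[φ0→H] = [F, T]
r7 m[φ1→J] = [T, F]
r7 m[φ1→H] = [F, T]
r7 m[φ2→M] = [T, T]
r7 m[φ2→L] = [T, T]
r7 m[φ3→M] = [T, T]
r7 m[φ3→Q] = [F, T]
r7 m[φ4→J] = [T, F]
r7 m[φ4→B] = [T, T]
r7 m[φ5→E] = [T, T]
r7 m[φ5→B] = [T, T]
r7 m[φ6→C] = [F, T]
r7 m[φ6→B] = [T, F]
r7 m[φ7→S] = [T, T]
r7 m[φ7→L] = [T, T]
r7 m[φ8→C] = [F, T]
r7 m[M→φ0] = [T, T]
r7 m[M→φ2] = [F, T]
r7 m[M→φ3] = [F, T]
r7 m[Q→φ3] = [T, T]
r7 m[S→φ7] = [T, T]
r7 m[J→φ1] = [T, F]
r7 m[J→φ4] = [T, F]
r7 m[L→φ2] = [T, T]
r7 m[L→φ7] = [T, T]
r7 m[H→φ0] = [F, T]
r7 m[H→φ1] = [F, T]
r7 m[C→φ6] = [F, T]
r7 m[C→φ8] = [F, T]
r7 m[E→φ5] = [T, T]
r7 m[B→φ4] = [T, F]
r7 m[B→φ5] = [T, F]
r7 m[B→φ6] = [T, T]
fixed point reached at round 7
b[H] = ⊗ incoming = [F, T]

b[H] = [F, T]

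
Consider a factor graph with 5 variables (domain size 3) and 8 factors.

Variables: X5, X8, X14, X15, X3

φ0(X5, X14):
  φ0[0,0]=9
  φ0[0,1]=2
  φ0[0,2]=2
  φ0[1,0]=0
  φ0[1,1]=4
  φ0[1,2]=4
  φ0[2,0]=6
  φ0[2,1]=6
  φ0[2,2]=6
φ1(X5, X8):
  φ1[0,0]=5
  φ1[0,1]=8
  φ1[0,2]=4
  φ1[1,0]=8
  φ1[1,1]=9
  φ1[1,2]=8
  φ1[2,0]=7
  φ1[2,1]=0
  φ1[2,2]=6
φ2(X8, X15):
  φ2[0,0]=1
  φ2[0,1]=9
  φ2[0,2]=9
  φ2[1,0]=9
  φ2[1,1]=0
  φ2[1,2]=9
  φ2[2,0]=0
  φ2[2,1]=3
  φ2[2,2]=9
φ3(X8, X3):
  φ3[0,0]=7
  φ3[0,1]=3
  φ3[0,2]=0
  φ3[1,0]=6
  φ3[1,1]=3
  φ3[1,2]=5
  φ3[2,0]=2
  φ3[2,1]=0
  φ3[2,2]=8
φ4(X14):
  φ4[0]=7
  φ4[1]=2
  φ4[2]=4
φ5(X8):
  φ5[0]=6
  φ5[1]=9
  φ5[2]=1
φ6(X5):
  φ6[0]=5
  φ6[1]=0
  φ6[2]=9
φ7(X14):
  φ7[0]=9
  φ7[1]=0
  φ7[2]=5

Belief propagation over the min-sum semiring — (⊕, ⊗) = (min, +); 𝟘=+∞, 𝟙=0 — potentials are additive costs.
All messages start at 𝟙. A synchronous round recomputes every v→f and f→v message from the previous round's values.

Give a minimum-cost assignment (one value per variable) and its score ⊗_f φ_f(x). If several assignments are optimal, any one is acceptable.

init: all messages = 𝟙 over 3 values
r1 m[φ0→X5] = [2, 0, 6]
r1 m[φ0→X14] = [0, 2, 2]
r1 m[φ1→X5] = [4, 8, 0]
r1 m[φ1→X8] = [5, 0, 4]
r1 m[φ2→X8] = [1, 0, 0]
r1 m[φ2→X15] = [0, 0, 9]
r1 m[φ3→X8] = [0, 3, 0]
r1 m[φ3→X3] = [2, 0, 0]
r1 m[φ4→X14] = [7, 2, 4]
r1 m[φ5→X8] = [6, 9, 1]
r1 m[φ6→X5] = [5, 0, 9]
r1 m[φ7→X14] = [9, 0, 5]
r1 m[X5→φ0] = [0, 0, 0]
r1 m[X5→φ1] = [0, 0, 0]
r1 m[X5→φ6] = [0, 0, 0]
r1 m[X8→φ1] = [0, 0, 0]
r1 m[X8→φ2] = [0, 0, 0]
r1 m[X8→φ3] = [0, 0, 0]
r1 m[X8→φ5] = [0, 0, 0]
r1 m[X14→φ0] = [0, 0, 0]
r1 m[X14→φ4] = [0, 0, 0]
r1 m[X14→φ7] = [0, 0, 0]
r1 m[X15→φ2] = [0, 0, 0]
r1 m[X3→φ3] = [0, 0, 0]
r2 m[φ0→X5] = [2, 0, 6]
r2 m[φ0→X14] = [0, 2, 2]
r2 m[φ1→X5] = [4, 8, 0]
r2 m[φ1→X8] = [5, 0, 4]
r2 m[φ2→X8] = [1, 0, 0]
r2 m[φ2→X15] = [0, 0, 9]
r2 m[φ3→X8] = [0, 3, 0]
r2 m[φ3→X3] = [2, 0, 0]
r2 m[φ4→X14] = [7, 2, 4]
r2 m[φ5→X8] = [6, 9, 1]
r2 m[φ6→X5] = [5, 0, 9]
r2 m[φ7→X14] = [9, 0, 5]
r2 m[X5→φ0] = [9, 8, 9]
r2 m[X5→φ1] = [7, 0, 15]
r2 m[X5→φ6] = [6, 8, 6]
r2 m[X8→φ1] = [7, 12, 1]
r2 m[X8→φ2] = [11, 12, 5]
r2 m[X8→φ3] = [12, 9, 5]
r2 m[X8→φ5] = [6, 3, 4]
r2 m[X14→φ0] = [16, 2, 9]
r2 m[X14→φ4] = [9, 2, 7]
r2 m[X14→φ7] = [7, 4, 6]
r2 m[X15→φ2] = [0, 0, 0]
r2 m[X3→φ3] = [0, 0, 0]
r3 m[φ0→X5] = [4, 6, 8]
r3 m[φ0→X14] = [8, 11, 11]
r3 m[φ1→X5] = [5, 9, 7]
r3 m[φ1→X8] = [8, 9, 8]
r3 m[φ2→X8] = [1, 0, 0]
r3 m[φ2→X15] = [5, 8, 14]
r3 m[φ3→X8] = [0, 3, 0]
r3 m[φ3→X3] = [7, 5, 12]
r3 m[φ4→X14] = [7, 2, 4]
r3 m[φ5→X8] = [6, 9, 1]
r3 m[φ6→X5] = [5, 0, 9]
r3 m[φ7→X14] = [9, 0, 5]
r3 m[X5→φ0] = [9, 8, 9]
r3 m[X5→φ1] = [7, 0, 15]
r3 m[X5→φ6] = [6, 8, 6]
r3 m[X8→φ1] = [7, 12, 1]
r3 m[X8→φ2] = [11, 12, 5]
r3 m[X8→φ3] = [12, 9, 5]
r3 m[X8→φ5] = [6, 3, 4]
r3 m[X14→φ0] = [16, 2, 9]
r3 m[X14→φ4] = [9, 2, 7]
r3 m[X14→φ7] = [7, 4, 6]
r3 m[X15→φ2] = [0, 0, 0]
r3 m[X3→φ3] = [0, 0, 0]
r4 m[φ0→X5] = [4, 6, 8]
r4 m[φ0→X14] = [8, 11, 11]
r4 m[φ1→X5] = [5, 9, 7]
r4 m[φ1→X8] = [8, 9, 8]
r4 m[φ2→X8] = [1, 0, 0]
r4 m[φ2→X15] = [5, 8, 14]
r4 m[φ3→X8] = [0, 3, 0]
r4 m[φ3→X3] = [7, 5, 12]
r4 m[φ4→X14] = [7, 2, 4]
r4 m[φ5→X8] = [6, 9, 1]
r4 m[φ6→X5] = [5, 0, 9]
r4 m[φ7→X14] = [9, 0, 5]
r4 m[X5→φ0] = [10, 9, 16]
r4 m[X5→φ1] = [9, 6, 17]
r4 m[X5→φ6] = [9, 15, 15]
r4 m[X8→φ1] = [7, 12, 1]
r4 m[X8→φ2] = [14, 21, 9]
r4 m[X8→φ3] = [15, 18, 9]
r4 m[X8→φ5] = [9, 12, 8]
r4 m[X14→φ0] = [16, 2, 9]
r4 m[X14→φ4] = [17, 11, 16]
r4 m[X14→φ7] = [15, 13, 15]
r4 m[X15→φ2] = [0, 0, 0]
r4 m[X3→φ3] = [0, 0, 0]
r5 m[φ0→X5] = [4, 6, 8]
r5 m[φ0→X14] = [9, 12, 12]
r5 m[φ1→X5] = [5, 9, 7]
r5 m[φ1→X8] = [14, 15, 13]
r5 m[φ2→X8] = [1, 0, 0]
r5 m[φ2→X15] = [9, 12, 18]
r5 m[φ3→X8] = [0, 3, 0]
r5 m[φ3→X3] = [11, 9, 15]
r5 m[φ4→X14] = [7, 2, 4]
r5 m[φ5→X8] = [6, 9, 1]
r5 m[φ6→X5] = [5, 0, 9]
r5 m[φ7→X14] = [9, 0, 5]
r5 m[X5→φ0] = [10, 9, 16]
r5 m[X5→φ1] = [9, 6, 17]
r5 m[X5→φ6] = [9, 15, 15]
r5 m[X8→φ1] = [7, 12, 1]
r5 m[X8→φ2] = [14, 21, 9]
r5 m[X8→φ3] = [15, 18, 9]
r5 m[X8→φ5] = [9, 12, 8]
r5 m[X14→φ0] = [16, 2, 9]
r5 m[X14→φ4] = [17, 11, 16]
r5 m[X14→φ7] = [15, 13, 15]
r5 m[X15→φ2] = [0, 0, 0]
r5 m[X3→φ3] = [0, 0, 0]
r6 m[φ0→X5] = [4, 6, 8]
r6 m[φ0→X14] = [9, 12, 12]
r6 m[φ1→X5] = [5, 9, 7]
r6 m[φ1→X8] = [14, 15, 13]
r6 m[φ2→X8] = [1, 0, 0]
r6 m[φ2→X15] = [9, 12, 18]
r6 m[φ3→X8] = [0, 3, 0]
r6 m[φ3→X3] = [11, 9, 15]
r6 m[φ4→X14] = [7, 2, 4]
r6 m[φ5→X8] = [6, 9, 1]
r6 m[φ6→X5] = [5, 0, 9]
r6 m[φ7→X14] = [9, 0, 5]
r6 m[X5→φ0] = [10, 9, 16]
r6 m[X5→φ1] = [9, 6, 17]
r6 m[X5→φ6] = [9, 15, 15]
r6 m[X8→φ1] = [7, 12, 1]
r6 m[X8→φ2] = [20, 27, 14]
r6 m[X8→φ3] = [21, 24, 14]
r6 m[X8→φ5] = [15, 18, 13]
r6 m[X14→φ0] = [16, 2, 9]
r6 m[X14→φ4] = [18, 12, 17]
r6 m[X14→φ7] = [16, 14, 16]
r6 m[X15→φ2] = [0, 0, 0]
r6 m[X3→φ3] = [0, 0, 0]
r7 m[φ0→X5] = [4, 6, 8]
r7 m[φ0→X14] = [9, 12, 12]
r7 m[φ1→X5] = [5, 9, 7]
r7 m[φ1→X8] = [14, 15, 13]
r7 m[φ2→X8] = [1, 0, 0]
r7 m[φ2→X15] = [14, 17, 23]
r7 m[φ3→X8] = [0, 3, 0]
r7 m[φ3→X3] = [16, 14, 21]
r7 m[φ4→X14] = [7, 2, 4]
r7 m[φ5→X8] = [6, 9, 1]
r7 m[φ6→X5] = [5, 0, 9]
r7 m[φ7→X14] = [9, 0, 5]
r7 m[X5→φ0] = [10, 9, 16]
r7 m[X5→φ1] = [9, 6, 17]
r7 m[X5→φ6] = [9, 15, 15]
r7 m[X8→φ1] = [7, 12, 1]
r7 m[X8→φ2] = [20, 27, 14]
r7 m[X8→φ3] = [21, 24, 14]
r7 m[X8→φ5] = [15, 18, 13]
r7 m[X14→φ0] = [16, 2, 9]
r7 m[X14→φ4] = [18, 12, 17]
r7 m[X14→φ7] = [16, 14, 16]
r7 m[X15→φ2] = [0, 0, 0]
r7 m[X3→φ3] = [0, 0, 0]
r8 m[φ0→X5] = [4, 6, 8]
r8 m[φ0→X14] = [9, 12, 12]
r8 m[φ1→X5] = [5, 9, 7]
r8 m[φ1→X8] = [14, 15, 13]
r8 m[φ2→X8] = [1, 0, 0]
r8 m[φ2→X15] = [14, 17, 23]
r8 m[φ3→X8] = [0, 3, 0]
r8 m[φ3→X3] = [16, 14, 21]
r8 m[φ4→X14] = [7, 2, 4]
r8 m[φ5→X8] = [6, 9, 1]
r8 m[φ6→X5] = [5, 0, 9]
r8 m[φ7→X14] = [9, 0, 5]
r8 m[X5→φ0] = [10, 9, 16]
r8 m[X5→φ1] = [9, 6, 17]
r8 m[X5→φ6] = [9, 15, 15]
r8 m[X8→φ1] = [7, 12, 1]
r8 m[X8→φ2] = [20, 27, 14]
r8 m[X8→φ3] = [21, 24, 14]
r8 m[X8→φ5] = [15, 18, 13]
r8 m[X14→φ0] = [16, 2, 9]
r8 m[X14→φ4] = [18, 12, 17]
r8 m[X14→φ7] = [16, 14, 16]
r8 m[X15→φ2] = [0, 0, 0]
r8 m[X3→φ3] = [0, 0, 0]
fixed point reached at round 8
traceback from X5: (X5=0, X8=2, X14=1, X15=0, X3=1), score=14

assignment: (X5=0, X8=2, X14=1, X15=0, X3=1); score = 14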